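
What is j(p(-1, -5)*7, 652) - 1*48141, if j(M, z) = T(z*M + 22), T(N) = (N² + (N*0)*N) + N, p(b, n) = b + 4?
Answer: 188039369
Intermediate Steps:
p(b, n) = 4 + b
T(N) = N + N² (T(N) = (N² + 0*N) + N = (N² + 0) + N = N² + N = N + N²)
j(M, z) = (22 + M*z)*(23 + M*z) (j(M, z) = (z*M + 22)*(1 + (z*M + 22)) = (M*z + 22)*(1 + (M*z + 22)) = (22 + M*z)*(1 + (22 + M*z)) = (22 + M*z)*(23 + M*z))
j(p(-1, -5)*7, 652) - 1*48141 = (22 + ((4 - 1)*7)*652)*(23 + ((4 - 1)*7)*652) - 1*48141 = (22 + (3*7)*652)*(23 + (3*7)*652) - 48141 = (22 + 21*652)*(23 + 21*652) - 48141 = (22 + 13692)*(23 + 13692) - 48141 = 13714*13715 - 48141 = 188087510 - 48141 = 188039369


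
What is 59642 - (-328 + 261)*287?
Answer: 78871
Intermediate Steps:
59642 - (-328 + 261)*287 = 59642 - (-67)*287 = 59642 - 1*(-19229) = 59642 + 19229 = 78871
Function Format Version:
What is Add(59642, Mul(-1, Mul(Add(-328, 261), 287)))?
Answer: 78871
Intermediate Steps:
Add(59642, Mul(-1, Mul(Add(-328, 261), 287))) = Add(59642, Mul(-1, Mul(-67, 287))) = Add(59642, Mul(-1, -19229)) = Add(59642, 19229) = 78871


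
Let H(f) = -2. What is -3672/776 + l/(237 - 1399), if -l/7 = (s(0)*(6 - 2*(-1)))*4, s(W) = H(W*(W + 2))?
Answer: -41201/8051 ≈ -5.1175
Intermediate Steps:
s(W) = -2
l = 448 (l = -7*(-2*(6 - 2*(-1)))*4 = -7*(-2*(6 + 2))*4 = -7*(-2*8)*4 = -(-112)*4 = -7*(-64) = 448)
-3672/776 + l/(237 - 1399) = -3672/776 + 448/(237 - 1399) = -3672*1/776 + 448/(-1162) = -459/97 + 448*(-1/1162) = -459/97 - 32/83 = -41201/8051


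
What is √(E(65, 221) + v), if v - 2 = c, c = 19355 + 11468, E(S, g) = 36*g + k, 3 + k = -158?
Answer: 2*√9655 ≈ 196.52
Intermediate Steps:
k = -161 (k = -3 - 158 = -161)
E(S, g) = -161 + 36*g (E(S, g) = 36*g - 161 = -161 + 36*g)
c = 30823
v = 30825 (v = 2 + 30823 = 30825)
√(E(65, 221) + v) = √((-161 + 36*221) + 30825) = √((-161 + 7956) + 30825) = √(7795 + 30825) = √38620 = 2*√9655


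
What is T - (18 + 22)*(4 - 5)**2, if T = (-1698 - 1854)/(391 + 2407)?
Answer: -57736/1399 ≈ -41.269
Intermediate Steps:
T = -1776/1399 (T = -3552/2798 = -3552*1/2798 = -1776/1399 ≈ -1.2695)
T - (18 + 22)*(4 - 5)**2 = -1776/1399 - (18 + 22)*(4 - 5)**2 = -1776/1399 - 40*(-1)**2 = -1776/1399 - 40 = -57736/1399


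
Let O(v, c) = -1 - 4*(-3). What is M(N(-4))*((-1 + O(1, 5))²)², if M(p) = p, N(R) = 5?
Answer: 50000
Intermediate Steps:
O(v, c) = 11 (O(v, c) = -1 + 12 = 11)
M(N(-4))*((-1 + O(1, 5))²)² = 5*((-1 + 11)²)² = 5*(10²)² = 5*100² = 5*10000 = 50000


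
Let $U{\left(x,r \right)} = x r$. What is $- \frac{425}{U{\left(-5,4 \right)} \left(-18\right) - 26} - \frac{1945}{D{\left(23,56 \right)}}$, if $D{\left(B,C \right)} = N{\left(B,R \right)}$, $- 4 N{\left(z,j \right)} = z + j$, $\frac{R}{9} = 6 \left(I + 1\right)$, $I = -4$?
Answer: $- \frac{2657595}{46426} \approx -57.244$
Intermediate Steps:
$U{\left(x,r \right)} = r x$
$R = -162$ ($R = 9 \cdot 6 \left(-4 + 1\right) = 9 \cdot 6 \left(-3\right) = 9 \left(-18\right) = -162$)
$N{\left(z,j \right)} = - \frac{j}{4} - \frac{z}{4}$ ($N{\left(z,j \right)} = - \frac{z + j}{4} = - \frac{j + z}{4} = - \frac{j}{4} - \frac{z}{4}$)
$D{\left(B,C \right)} = \frac{81}{2} - \frac{B}{4}$ ($D{\left(B,C \right)} = \left(- \frac{1}{4}\right) \left(-162\right) - \frac{B}{4} = \frac{81}{2} - \frac{B}{4}$)
$- \frac{425}{U{\left(-5,4 \right)} \left(-18\right) - 26} - \frac{1945}{D{\left(23,56 \right)}} = - \frac{425}{4 \left(-5\right) \left(-18\right) - 26} - \frac{1945}{\frac{81}{2} - \frac{23}{4}} = - \frac{425}{\left(-20\right) \left(-18\right) - 26} - \frac{1945}{\frac{81}{2} - \frac{23}{4}} = - \frac{425}{360 - 26} - \frac{1945}{\frac{139}{4}} = - \frac{425}{334} - \frac{7780}{139} = - \frac{2657595}{46426}$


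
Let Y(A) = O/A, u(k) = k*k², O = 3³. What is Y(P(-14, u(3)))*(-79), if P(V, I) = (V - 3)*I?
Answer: 79/17 ≈ 4.6471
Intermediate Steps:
O = 27
u(k) = k³
P(V, I) = I*(-3 + V) (P(V, I) = (-3 + V)*I = I*(-3 + V))
Y(A) = 27/A
Y(P(-14, u(3)))*(-79) = (27/((3³*(-3 - 14))))*(-79) = (27/((27*(-17))))*(-79) = (27/(-459))*(-79) = (27*(-1/459))*(-79) = -1/17*(-79) = 79/17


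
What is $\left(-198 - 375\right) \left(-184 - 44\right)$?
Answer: $130644$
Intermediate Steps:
$\left(-198 - 375\right) \left(-184 - 44\right) = \left(-573\right) \left(-228\right) = 130644$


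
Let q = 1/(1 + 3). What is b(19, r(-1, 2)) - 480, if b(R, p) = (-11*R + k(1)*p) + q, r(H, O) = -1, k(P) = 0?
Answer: -2755/4 ≈ -688.75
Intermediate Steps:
q = ¼ (q = 1/4 = ¼ ≈ 0.25000)
b(R, p) = ¼ - 11*R (b(R, p) = (-11*R + 0*p) + ¼ = (-11*R + 0) + ¼ = -11*R + ¼ = ¼ - 11*R)
b(19, r(-1, 2)) - 480 = (¼ - 11*19) - 480 = (¼ - 209) - 480 = -835/4 - 480 = -2755/4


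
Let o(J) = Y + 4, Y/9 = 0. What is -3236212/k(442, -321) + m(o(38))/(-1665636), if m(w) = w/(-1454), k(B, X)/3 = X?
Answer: 653130888379465/194352238206 ≈ 3360.6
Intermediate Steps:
Y = 0 (Y = 9*0 = 0)
k(B, X) = 3*X
o(J) = 4 (o(J) = 0 + 4 = 4)
m(w) = -w/1454 (m(w) = w*(-1/1454) = -w/1454)
-3236212/k(442, -321) + m(o(38))/(-1665636) = -3236212/(3*(-321)) - 1/1454*4/(-1665636) = -3236212/(-963) - 2/727*(-1/1665636) = -3236212*(-1/963) + 1/605458686 = 3236212/963 + 1/605458686 = 653130888379465/194352238206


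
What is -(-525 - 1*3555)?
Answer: 4080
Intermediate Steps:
-(-525 - 1*3555) = -(-525 - 3555) = -1*(-4080) = 4080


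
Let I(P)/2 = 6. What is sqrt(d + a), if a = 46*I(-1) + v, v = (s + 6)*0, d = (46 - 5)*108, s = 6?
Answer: 2*sqrt(1245) ≈ 70.569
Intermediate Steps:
d = 4428 (d = 41*108 = 4428)
I(P) = 12 (I(P) = 2*6 = 12)
v = 0 (v = (6 + 6)*0 = 12*0 = 0)
a = 552 (a = 46*12 + 0 = 552 + 0 = 552)
sqrt(d + a) = sqrt(4428 + 552) = sqrt(4980) = 2*sqrt(1245)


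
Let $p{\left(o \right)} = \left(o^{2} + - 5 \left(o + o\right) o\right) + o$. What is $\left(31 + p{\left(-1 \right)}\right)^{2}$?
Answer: $441$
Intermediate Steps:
$p{\left(o \right)} = o - 9 o^{2}$ ($p{\left(o \right)} = \left(o^{2} + - 5 \cdot 2 o o\right) + o = \left(o^{2} + - 10 o o\right) + o = \left(o^{2} - 10 o^{2}\right) + o = - 9 o^{2} + o = o - 9 o^{2}$)
$\left(31 + p{\left(-1 \right)}\right)^{2} = \left(31 - \left(1 - -9\right)\right)^{2} = \left(31 - \left(1 + 9\right)\right)^{2} = \left(31 - 10\right)^{2} = 21^{2} = 441$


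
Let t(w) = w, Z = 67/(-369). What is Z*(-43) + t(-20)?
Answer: -4499/369 ≈ -12.192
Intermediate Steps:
Z = -67/369 (Z = 67*(-1/369) = -67/369 ≈ -0.18157)
Z*(-43) + t(-20) = -67/369*(-43) - 20 = 2881/369 - 20 = -4499/369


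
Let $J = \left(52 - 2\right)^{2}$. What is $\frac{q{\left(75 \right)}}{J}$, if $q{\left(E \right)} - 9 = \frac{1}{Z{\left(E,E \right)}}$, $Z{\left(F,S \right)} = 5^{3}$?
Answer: $\frac{563}{156250} \approx 0.0036032$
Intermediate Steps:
$Z{\left(F,S \right)} = 125$
$J = 2500$ ($J = 50^{2} = 2500$)
$q{\left(E \right)} = \frac{1126}{125}$ ($q{\left(E \right)} = 9 + \frac{1}{125} = \frac{1126}{125}$)
$\frac{q{\left(75 \right)}}{J} = \frac{1126}{125 \cdot 2500} = \frac{1126}{125} \cdot \frac{1}{2500} = \frac{563}{156250}$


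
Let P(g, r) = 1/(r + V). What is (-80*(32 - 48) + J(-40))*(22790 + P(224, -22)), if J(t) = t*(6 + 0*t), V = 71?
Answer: 1161379440/49 ≈ 2.3702e+7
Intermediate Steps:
P(g, r) = 1/(71 + r) (P(g, r) = 1/(r + 71) = 1/(71 + r))
J(t) = 6*t (J(t) = t*(6 + 0) = t*6 = 6*t)
(-80*(32 - 48) + J(-40))*(22790 + P(224, -22)) = (-80*(32 - 48) + 6*(-40))*(22790 + 1/(71 - 22)) = (-80*(-16) - 240)*(22790 + 1/49) = (1280 - 240)*(22790 + 1/49) = 1040*(1116711/49) = 1161379440/49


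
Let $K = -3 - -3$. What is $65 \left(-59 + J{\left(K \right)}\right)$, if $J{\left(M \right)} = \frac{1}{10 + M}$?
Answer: $- \frac{7657}{2} \approx -3828.5$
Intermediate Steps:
$K = 0$ ($K = -3 + 3 = 0$)
$65 \left(-59 + J{\left(K \right)}\right) = 65 \left(-59 + \frac{1}{10 + 0}\right) = 65 \left(-59 + \frac{1}{10}\right) = 65 \left(- \frac{589}{10}\right) = - \frac{7657}{2}$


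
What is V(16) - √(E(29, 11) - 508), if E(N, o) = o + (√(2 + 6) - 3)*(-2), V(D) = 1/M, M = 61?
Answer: 1/61 - I*√(491 + 4*√2) ≈ 0.016393 - 22.286*I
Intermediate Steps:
V(D) = 1/61
E(N, o) = 6 + o - 4*√2 (E(N, o) = o + (√8 - 3)*(-2) = o + (2*√2 - 3)*(-2) = o + (-3 + 2*√2)*(-2) = o + (6 - 4*√2) = 6 + o - 4*√2)
V(16) - √(E(29, 11) - 508) = 1/61 - √((6 + 11 - 4*√2) - 508) = 1/61 - √((17 - 4*√2) - 508) = 1/61 - √(-491 - 4*√2)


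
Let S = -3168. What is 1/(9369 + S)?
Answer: 1/6201 ≈ 0.00016126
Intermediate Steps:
1/(9369 + S) = 1/(9369 - 3168) = 1/6201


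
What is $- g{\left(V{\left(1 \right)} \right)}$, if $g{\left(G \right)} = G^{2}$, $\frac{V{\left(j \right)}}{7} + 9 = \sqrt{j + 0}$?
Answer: $-3136$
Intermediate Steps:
$V{\left(j \right)} = -63 + 7 \sqrt{j}$ ($V{\left(j \right)} = -63 + 7 \sqrt{j + 0} = -63 + 7 \sqrt{j}$)
$- g{\left(V{\left(1 \right)} \right)} = - \left(-63 + 7 \sqrt{1}\right)^{2} = - \left(-63 + 7 \cdot 1\right)^{2} = - \left(-63 + 7\right)^{2} = - \left(-56\right)^{2} = \left(-1\right) 3136 = -3136$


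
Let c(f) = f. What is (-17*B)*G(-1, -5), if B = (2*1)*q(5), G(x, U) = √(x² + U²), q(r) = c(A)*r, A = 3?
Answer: -510*√26 ≈ -2600.5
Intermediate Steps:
q(r) = 3*r
G(x, U) = √(U² + x²)
B = 30 (B = (2*1)*(3*5) = 2*15 = 30)
(-17*B)*G(-1, -5) = (-17*30)*√((-5)² + (-1)²) = -510*√(25 + 1) = -510*√26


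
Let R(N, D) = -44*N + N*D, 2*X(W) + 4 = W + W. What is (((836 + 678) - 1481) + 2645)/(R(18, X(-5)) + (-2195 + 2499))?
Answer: -1339/307 ≈ -4.3616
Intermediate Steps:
X(W) = -2 + W (X(W) = -2 + (W + W)/2 = -2 + (2*W)/2 = -2 + W)
R(N, D) = -44*N + D*N
(((836 + 678) - 1481) + 2645)/(R(18, X(-5)) + (-2195 + 2499)) = (((836 + 678) - 1481) + 2645)/(18*(-44 + (-2 - 5)) + (-2195 + 2499)) = ((1514 - 1481) + 2645)/(18*(-44 - 7) + 304) = (33 + 2645)/(18*(-51) + 304) = 2678/(-918 + 304) = 2678/(-614) = 2678*(-1/614) = -1339/307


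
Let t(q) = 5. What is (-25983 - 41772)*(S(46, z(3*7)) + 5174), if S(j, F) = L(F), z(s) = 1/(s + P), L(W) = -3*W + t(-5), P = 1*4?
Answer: -1754475072/5 ≈ -3.5090e+8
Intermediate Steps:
P = 4
L(W) = 5 - 3*W (L(W) = -3*W + 5 = 5 - 3*W)
z(s) = 1/(4 + s) (z(s) = 1/(s + 4) = 1/(4 + s))
S(j, F) = 5 - 3*F
(-25983 - 41772)*(S(46, z(3*7)) + 5174) = (-25983 - 41772)*((5 - 3/(4 + 3*7)) + 5174) = -67755*((5 - 3/(4 + 21)) + 5174) = -67755*((5 - 3/25) + 5174) = -67755*(122/25 + 5174) = -67755*129472/25 = -1754475072/5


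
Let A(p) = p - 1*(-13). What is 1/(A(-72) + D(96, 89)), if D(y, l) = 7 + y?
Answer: 1/44 ≈ 0.022727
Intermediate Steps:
A(p) = 13 + p (A(p) = p + 13 = 13 + p)
1/(A(-72) + D(96, 89)) = 1/((13 - 72) + (7 + 96)) = 1/(-59 + 103) = 1/44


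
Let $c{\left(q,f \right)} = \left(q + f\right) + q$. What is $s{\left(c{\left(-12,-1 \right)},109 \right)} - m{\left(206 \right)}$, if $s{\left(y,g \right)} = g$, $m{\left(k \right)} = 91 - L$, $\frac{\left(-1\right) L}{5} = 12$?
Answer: $-42$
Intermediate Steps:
$L = -60$ ($L = \left(-5\right) 12 = -60$)
$c{\left(q,f \right)} = f + 2 q$ ($c{\left(q,f \right)} = \left(f + q\right) + q = f + 2 q$)
$m{\left(k \right)} = 151$ ($m{\left(k \right)} = 91 - -60 = 91 + 60 = 151$)
$s{\left(c{\left(-12,-1 \right)},109 \right)} - m{\left(206 \right)} = 109 - 151 = -42$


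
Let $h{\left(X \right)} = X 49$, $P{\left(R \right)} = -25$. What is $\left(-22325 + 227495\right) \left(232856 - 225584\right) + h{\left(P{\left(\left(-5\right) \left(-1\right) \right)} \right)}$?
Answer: $1491995015$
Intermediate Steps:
$h{\left(X \right)} = 49 X$
$\left(-22325 + 227495\right) \left(232856 - 225584\right) + h{\left(P{\left(\left(-5\right) \left(-1\right) \right)} \right)} = \left(-22325 + 227495\right) \left(232856 - 225584\right) + 49 \left(-25\right) = 205170 \cdot 7272 - 1225 = 1491996240 - 1225 = 1491995015$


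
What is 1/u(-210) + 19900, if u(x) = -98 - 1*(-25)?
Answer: 1452699/73 ≈ 19900.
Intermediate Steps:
u(x) = -73 (u(x) = -98 + 25 = -73)
1/u(-210) + 19900 = 1/(-73) + 19900 = -1/73 + 19900 = 1452699/73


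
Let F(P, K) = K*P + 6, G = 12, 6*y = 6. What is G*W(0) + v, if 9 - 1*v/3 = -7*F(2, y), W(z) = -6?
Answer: 123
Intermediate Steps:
y = 1 (y = (⅙)*6 = 1)
F(P, K) = 6 + K*P
v = 195 (v = 27 - (-21)*(6 + 1*2) = 27 - (-21)*(6 + 2) = 27 - (-21)*8 = 27 - 3*(-56) = 27 + 168 = 195)
G*W(0) + v = 12*(-6) + 195 = -72 + 195 = 123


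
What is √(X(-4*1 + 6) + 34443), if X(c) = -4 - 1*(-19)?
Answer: √34458 ≈ 185.63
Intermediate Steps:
X(c) = 15 (X(c) = -4 + 19 = 15)
√(X(-4*1 + 6) + 34443) = √(15 + 34443) = √34458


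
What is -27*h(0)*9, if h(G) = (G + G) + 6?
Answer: -1458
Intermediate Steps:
h(G) = 6 + 2*G (h(G) = 2*G + 6 = 6 + 2*G)
-27*h(0)*9 = -27*(6 + 2*0)*9 = -27*(6 + 0)*9 = -27*6*9 = -162*9 = -1458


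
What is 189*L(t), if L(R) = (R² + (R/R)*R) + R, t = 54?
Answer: 571536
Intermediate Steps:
L(R) = R² + 2*R (L(R) = (R² + 1*R) + R = (R² + R) + R = (R + R²) + R = R² + 2*R)
189*L(t) = 189*(54*(2 + 54)) = 189*(54*56) = 189*3024 = 571536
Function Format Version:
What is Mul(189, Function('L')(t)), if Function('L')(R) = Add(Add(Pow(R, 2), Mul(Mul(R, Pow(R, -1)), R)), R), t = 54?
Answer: 571536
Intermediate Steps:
Function('L')(R) = Add(Pow(R, 2), Mul(2, R)) (Function('L')(R) = Add(Add(Pow(R, 2), Mul(1, R)), R) = Add(Add(Pow(R, 2), R), R) = Add(Add(R, Pow(R, 2)), R) = Add(Pow(R, 2), Mul(2, R)))
Mul(189, Function('L')(t)) = Mul(189, Mul(54, Add(2, 54))) = Mul(189, Mul(54, 56)) = Mul(189, 3024) = 571536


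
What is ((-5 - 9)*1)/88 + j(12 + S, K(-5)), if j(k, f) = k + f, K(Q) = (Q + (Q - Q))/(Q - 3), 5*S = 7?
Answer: 6101/440 ≈ 13.866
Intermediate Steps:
S = 7/5 (S = (1/5)*7 = 7/5 ≈ 1.4000)
K(Q) = Q/(-3 + Q) (K(Q) = (Q + 0)/(-3 + Q) = Q/(-3 + Q))
j(k, f) = f + k
((-5 - 9)*1)/88 + j(12 + S, K(-5)) = ((-5 - 9)*1)/88 + (-5/(-3 - 5) + (12 + 7/5)) = -14*1*(1/88) + (-5/(-8) + 67/5) = -14*1/88 + (-5*(-1/8) + 67/5) = -7/44 + (5/8 + 67/5) = -7/44 + 561/40 = 6101/440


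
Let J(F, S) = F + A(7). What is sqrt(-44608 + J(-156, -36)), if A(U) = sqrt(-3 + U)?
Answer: I*sqrt(44762) ≈ 211.57*I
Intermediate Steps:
J(F, S) = 2 + F (J(F, S) = F + sqrt(-3 + 7) = F + sqrt(4) = F + 2 = 2 + F)
sqrt(-44608 + J(-156, -36)) = sqrt(-44608 + (2 - 156)) = sqrt(-44608 - 154) = sqrt(-44762) = I*sqrt(44762)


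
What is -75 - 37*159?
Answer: -5958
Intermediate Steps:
-75 - 37*159 = -75 - 5883 = -5958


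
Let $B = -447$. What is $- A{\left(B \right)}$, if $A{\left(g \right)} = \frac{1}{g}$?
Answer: $\frac{1}{447} \approx 0.0022371$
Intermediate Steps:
$- A{\left(B \right)} = - \frac{1}{-447} = \left(-1\right) \left(- \frac{1}{447}\right) = \frac{1}{447}$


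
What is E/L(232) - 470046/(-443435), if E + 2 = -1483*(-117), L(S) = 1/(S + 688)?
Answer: 70784766811846/443435 ≈ 1.5963e+8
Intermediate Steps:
L(S) = 1/(688 + S)
E = 173509 (E = -2 - 1483*(-117) = -2 + 173511 = 173509)
E/L(232) - 470046/(-443435) = 173509/(1/(688 + 232)) - 470046/(-443435) = 173509/(1/920) - 470046*(-1/443435) = 173509/(1/920) + 470046/443435 = 173509*920 + 470046/443435 = 159628280 + 470046/443435 = 70784766811846/443435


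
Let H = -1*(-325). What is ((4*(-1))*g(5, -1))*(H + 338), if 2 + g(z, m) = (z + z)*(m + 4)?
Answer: -74256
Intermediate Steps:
g(z, m) = -2 + 2*z*(4 + m) (g(z, m) = -2 + (z + z)*(m + 4) = -2 + (2*z)*(4 + m) = -2 + 2*z*(4 + m))
H = 325
((4*(-1))*g(5, -1))*(H + 338) = ((4*(-1))*(-2 + 8*5 + 2*(-1)*5))*(325 + 338) = -4*(-2 + 40 - 10)*663 = -4*28*663 = -112*663 = -74256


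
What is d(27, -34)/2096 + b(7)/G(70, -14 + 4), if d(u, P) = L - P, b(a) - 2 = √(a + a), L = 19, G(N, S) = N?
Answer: 3951/73360 + √14/70 ≈ 0.10731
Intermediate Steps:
b(a) = 2 + √2*√a (b(a) = 2 + √(a + a) = 2 + √(2*a) = 2 + √2*√a)
d(u, P) = 19 - P
d(27, -34)/2096 + b(7)/G(70, -14 + 4) = (19 - 1*(-34))/2096 + (2 + √2*√7)/70 = (19 + 34)*(1/2096) + (2 + √14)*(1/70) = 53*(1/2096) + (1/35 + √14/70) = 53/2096 + (1/35 + √14/70) = 3951/73360 + √14/70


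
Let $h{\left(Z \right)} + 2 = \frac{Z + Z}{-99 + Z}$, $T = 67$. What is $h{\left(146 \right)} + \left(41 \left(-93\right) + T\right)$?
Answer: $- \frac{175864}{47} \approx -3741.8$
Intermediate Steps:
$h{\left(Z \right)} = -2 + \frac{2 Z}{-99 + Z}$ ($h{\left(Z \right)} = -2 + \frac{Z + Z}{-99 + Z} = -2 + \frac{2 Z}{-99 + Z}$)
$h{\left(146 \right)} + \left(41 \left(-93\right) + T\right) = \frac{198}{-99 + 146} + \left(41 \left(-93\right) + 67\right) = \frac{198}{47} + \left(-3813 + 67\right) = 198 \cdot \frac{1}{47} - 3746 = \frac{198}{47} - 3746 = - \frac{175864}{47}$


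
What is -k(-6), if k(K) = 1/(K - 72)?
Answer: 1/78 ≈ 0.012821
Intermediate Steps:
k(K) = 1/(-72 + K)
-k(-6) = -1/(-72 - 6) = -1/(-78) = -1*(-1/78) = 1/78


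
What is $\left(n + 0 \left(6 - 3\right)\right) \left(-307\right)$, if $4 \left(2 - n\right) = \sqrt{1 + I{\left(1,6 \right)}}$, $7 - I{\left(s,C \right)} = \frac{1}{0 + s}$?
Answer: $-614 + \frac{307 \sqrt{7}}{4} \approx -410.94$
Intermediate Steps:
$I{\left(s,C \right)} = 7 - \frac{1}{s}$ ($I{\left(s,C \right)} = 7 - \frac{1}{0 + s} = 7 - \frac{1}{s}$)
$n = 2 - \frac{\sqrt{7}}{4}$ ($n = 2 - \frac{\sqrt{1 + \left(7 - 1^{-1}\right)}}{4} = 2 - \frac{\sqrt{1 + \left(7 - 1\right)}}{4} = 2 - \frac{\sqrt{1 + 6}}{4} = 2 - \frac{\sqrt{7}}{4} \approx 1.3386$)
$\left(n + 0 \left(6 - 3\right)\right) \left(-307\right) = \left(\left(2 - \frac{\sqrt{7}}{4}\right) + 0 \left(6 - 3\right)\right) \left(-307\right) = \left(\left(2 - \frac{\sqrt{7}}{4}\right) + 0 \cdot 3\right) \left(-307\right) = \left(\left(2 - \frac{\sqrt{7}}{4}\right) + 0\right) \left(-307\right) = \left(2 - \frac{\sqrt{7}}{4}\right) \left(-307\right) = -614 + \frac{307 \sqrt{7}}{4}$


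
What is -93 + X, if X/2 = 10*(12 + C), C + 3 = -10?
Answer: -113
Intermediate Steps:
C = -13 (C = -3 - 10 = -13)
X = -20 (X = 2*(10*(12 - 13)) = 2*(10*(-1)) = 2*(-10) = -20)
-93 + X = -93 - 20 = -113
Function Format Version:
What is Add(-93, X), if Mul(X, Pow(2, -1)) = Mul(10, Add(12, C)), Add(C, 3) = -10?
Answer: -113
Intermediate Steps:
C = -13 (C = Add(-3, -10) = -13)
X = -20 (X = Mul(2, Mul(10, Add(12, -13))) = Mul(2, Mul(10, -1)) = Mul(2, -10) = -20)
Add(-93, X) = Add(-93, -20) = -113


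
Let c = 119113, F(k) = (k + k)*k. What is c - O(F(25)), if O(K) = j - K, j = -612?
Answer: 120975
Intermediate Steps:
F(k) = 2*k² (F(k) = (2*k)*k = 2*k²)
O(K) = -612 - K
c - O(F(25)) = 119113 - (-612 - 2*25²) = 119113 - (-612 - 2*625) = 119113 - (-612 - 1*1250) = 119113 - (-612 - 1250) = 119113 - 1*(-1862) = 119113 + 1862 = 120975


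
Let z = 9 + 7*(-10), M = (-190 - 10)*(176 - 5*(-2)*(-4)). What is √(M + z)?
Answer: 3*I*√3029 ≈ 165.11*I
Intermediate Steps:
M = -27200 (M = -200*(176 + 10*(-4)) = -200*(176 - 40) = -200*136 = -27200)
z = -61 (z = 9 - 70 = -61)
√(M + z) = √(-27200 - 61) = √(-27261) = 3*I*√3029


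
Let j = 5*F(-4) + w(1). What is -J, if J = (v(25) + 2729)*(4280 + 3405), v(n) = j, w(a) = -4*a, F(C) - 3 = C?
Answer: -20903200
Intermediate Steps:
F(C) = 3 + C
j = -9 (j = 5*(3 - 4) - 4*1 = 5*(-1) - 4 = -5 - 4 = -9)
v(n) = -9
J = 20903200 (J = (-9 + 2729)*(4280 + 3405) = 2720*7685 = 20903200)
-J = -1*20903200 = -20903200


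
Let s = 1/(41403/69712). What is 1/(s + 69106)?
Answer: 41403/2861265430 ≈ 1.4470e-5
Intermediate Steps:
s = 69712/41403 (s = 1/(41403*(1/69712)) = 1/(41403/69712) = 69712/41403 ≈ 1.6837)
1/(s + 69106) = 1/(69712/41403 + 69106) = 1/(2861265430/41403) = 41403/2861265430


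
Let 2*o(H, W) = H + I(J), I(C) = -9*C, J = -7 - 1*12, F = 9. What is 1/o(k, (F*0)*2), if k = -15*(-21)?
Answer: 1/243 ≈ 0.0041152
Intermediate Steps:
J = -19 (J = -7 - 12 = -19)
k = 315
o(H, W) = 171/2 + H/2 (o(H, W) = (H - 9*(-19))/2 = (H + 171)/2 = (171 + H)/2 = 171/2 + H/2)
1/o(k, (F*0)*2) = 1/(171/2 + (½)*315) = 1/(171/2 + 315/2) = 1/243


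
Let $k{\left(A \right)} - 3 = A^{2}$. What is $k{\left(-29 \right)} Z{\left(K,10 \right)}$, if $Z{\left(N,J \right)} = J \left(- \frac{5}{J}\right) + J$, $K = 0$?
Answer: $4220$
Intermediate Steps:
$k{\left(A \right)} = 3 + A^{2}$
$Z{\left(N,J \right)} = -5 + J$
$k{\left(-29 \right)} Z{\left(K,10 \right)} = \left(3 + \left(-29\right)^{2}\right) \left(-5 + 10\right) = \left(3 + 841\right) 5 = 844 \cdot 5 = 4220$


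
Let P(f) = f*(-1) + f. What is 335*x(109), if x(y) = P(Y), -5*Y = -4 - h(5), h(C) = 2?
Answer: 0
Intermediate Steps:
Y = 6/5 (Y = -(-4 - 1*2)/5 = -(-4 - 2)/5 = -⅕*(-6) = 6/5 ≈ 1.2000)
P(f) = 0 (P(f) = -f + f = 0)
x(y) = 0
335*x(109) = 335*0 = 0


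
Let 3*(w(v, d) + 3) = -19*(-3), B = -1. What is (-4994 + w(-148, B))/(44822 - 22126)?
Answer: -2489/11348 ≈ -0.21933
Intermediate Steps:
w(v, d) = 16 (w(v, d) = -3 + (-19*(-3))/3 = -3 + (⅓)*57 = -3 + 19 = 16)
(-4994 + w(-148, B))/(44822 - 22126) = (-4994 + 16)/(44822 - 22126) = -4978/22696 = -4978*1/22696 = -2489/11348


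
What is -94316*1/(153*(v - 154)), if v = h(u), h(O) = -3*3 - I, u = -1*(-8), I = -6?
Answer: 5548/1413 ≈ 3.9264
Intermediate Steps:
u = 8
h(O) = -3 (h(O) = -3*3 - 1*(-6) = -9 + 6 = -3)
v = -3
-94316*1/(153*(v - 154)) = -94316*1/(153*(-3 - 154)) = -94316/(153*(-157)) = -94316/(-24021) = -94316*(-1/24021) = 5548/1413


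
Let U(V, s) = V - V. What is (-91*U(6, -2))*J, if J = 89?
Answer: 0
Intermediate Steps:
U(V, s) = 0
(-91*U(6, -2))*J = -91*0*89 = 0*89 = 0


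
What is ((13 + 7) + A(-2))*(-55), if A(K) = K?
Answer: -990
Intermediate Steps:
((13 + 7) + A(-2))*(-55) = ((13 + 7) - 2)*(-55) = (20 - 2)*(-55) = 18*(-55) = -990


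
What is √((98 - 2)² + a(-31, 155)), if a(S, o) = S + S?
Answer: √9154 ≈ 95.677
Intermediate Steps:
a(S, o) = 2*S
√((98 - 2)² + a(-31, 155)) = √((98 - 2)² + 2*(-31)) = √(96² - 62) = √(9216 - 62) = √9154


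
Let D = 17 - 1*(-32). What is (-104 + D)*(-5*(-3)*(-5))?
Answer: 4125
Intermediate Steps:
D = 49 (D = 17 + 32 = 49)
(-104 + D)*(-5*(-3)*(-5)) = (-104 + 49)*(-5*(-3)*(-5)) = -825*(-5) = -55*(-75) = 4125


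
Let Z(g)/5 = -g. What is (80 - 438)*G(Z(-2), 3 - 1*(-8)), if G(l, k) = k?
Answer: -3938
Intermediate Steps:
Z(g) = -5*g (Z(g) = 5*(-g) = -5*g)
(80 - 438)*G(Z(-2), 3 - 1*(-8)) = (80 - 438)*(3 - 1*(-8)) = -358*(3 + 8) = -358*11 = -3938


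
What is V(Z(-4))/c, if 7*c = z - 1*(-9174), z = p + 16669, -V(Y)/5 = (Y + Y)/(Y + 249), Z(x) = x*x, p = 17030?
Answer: -224/2272269 ≈ -9.8580e-5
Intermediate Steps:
Z(x) = x**2
V(Y) = -10*Y/(249 + Y) (V(Y) = -5*(Y + Y)/(Y + 249) = -5*2*Y/(249 + Y) = -10*Y/(249 + Y))
z = 33699 (z = 17030 + 16669 = 33699)
c = 42873/7 (c = (33699 - 1*(-9174))/7 = (33699 + 9174)/7 = (1/7)*42873 = 42873/7 ≈ 6124.7)
V(Z(-4))/c = (-10*(-4)**2/(249 + (-4)**2))/(42873/7) = -10*16/(249 + 16)*(7/42873) = -10*16/265*(7/42873) = -10*16*1/265*(7/42873) = -32/53*7/42873 = -224/2272269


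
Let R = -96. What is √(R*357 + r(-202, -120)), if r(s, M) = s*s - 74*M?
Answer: 2*√3853 ≈ 124.15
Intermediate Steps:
r(s, M) = s² - 74*M
√(R*357 + r(-202, -120)) = √(-96*357 + ((-202)² - 74*(-120))) = √(-34272 + (40804 + 8880)) = √(-34272 + 49684) = √15412 = 2*√3853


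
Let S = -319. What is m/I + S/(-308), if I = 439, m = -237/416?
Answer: 1322365/1278368 ≈ 1.0344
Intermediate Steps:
m = -237/416 (m = -237*1/416 = -237/416 ≈ -0.56971)
m/I + S/(-308) = -237/416/439 - 319/(-308) = -237/416*1/439 - 319*(-1/308) = -237/182624 + 29/28 = 1322365/1278368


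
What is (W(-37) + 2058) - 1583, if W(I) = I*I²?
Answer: -50178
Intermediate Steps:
W(I) = I³
(W(-37) + 2058) - 1583 = ((-37)³ + 2058) - 1583 = (-50653 + 2058) - 1583 = -48595 - 1583 = -50178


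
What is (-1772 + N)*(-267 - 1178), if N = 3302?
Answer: -2210850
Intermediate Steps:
(-1772 + N)*(-267 - 1178) = (-1772 + 3302)*(-267 - 1178) = 1530*(-1445) = -2210850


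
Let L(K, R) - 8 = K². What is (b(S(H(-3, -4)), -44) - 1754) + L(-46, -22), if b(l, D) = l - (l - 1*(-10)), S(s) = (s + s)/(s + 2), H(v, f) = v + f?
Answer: 360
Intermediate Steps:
H(v, f) = f + v
S(s) = 2*s/(2 + s) (S(s) = (2*s)/(2 + s) = 2*s/(2 + s))
b(l, D) = -10 (b(l, D) = l - (l + 10) = l - (10 + l) = l + (-10 - l) = -10)
L(K, R) = 8 + K²
(b(S(H(-3, -4)), -44) - 1754) + L(-46, -22) = (-10 - 1754) + (8 + (-46)²) = -1764 + (8 + 2116) = -1764 + 2124 = 360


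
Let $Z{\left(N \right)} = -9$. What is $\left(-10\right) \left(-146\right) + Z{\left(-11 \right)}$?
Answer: $1451$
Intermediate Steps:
$\left(-10\right) \left(-146\right) + Z{\left(-11 \right)} = \left(-10\right) \left(-146\right) - 9 = 1460 - 9 = 1451$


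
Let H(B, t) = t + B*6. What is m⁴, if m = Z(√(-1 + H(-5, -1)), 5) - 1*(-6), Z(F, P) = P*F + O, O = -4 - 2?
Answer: 640000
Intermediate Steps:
H(B, t) = t + 6*B
O = -6
Z(F, P) = -6 + F*P (Z(F, P) = P*F - 6 = F*P - 6 = -6 + F*P)
m = 20*I*√2 (m = (-6 + √(-1 + (-1 + 6*(-5)))*5) - 1*(-6) = (-6 + √(-1 + (-1 - 30))*5) + 6 = (-6 + √(-1 - 31)*5) + 6 = (-6 + √(-32)*5) + 6 = (-6 + (4*I*√2)*5) + 6 = (-6 + 20*I*√2) + 6 = 20*I*√2 ≈ 28.284*I)
m⁴ = (20*I*√2)⁴ = 640000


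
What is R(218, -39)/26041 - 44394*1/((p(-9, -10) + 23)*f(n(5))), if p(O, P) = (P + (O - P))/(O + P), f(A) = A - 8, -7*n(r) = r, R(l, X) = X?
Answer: 76877735724/354235723 ≈ 217.02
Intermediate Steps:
n(r) = -r/7
f(A) = -8 + A
p(O, P) = O/(O + P)
R(218, -39)/26041 - 44394*1/((p(-9, -10) + 23)*f(n(5))) = -39/26041 - 44394*1/((-8 - ⅐*5)*(-9/(-9 - 10) + 23)) = -39*1/26041 - 44394*1/((-8 - 5/7)*(-9/(-19) + 23)) = -39/26041 - 44394*(-7/(61*(-9*(-1/19) + 23))) = -39/26041 - 44394*(-7/(61*(9/19 + 23))) = -39/26041 - 44394/((446/19)*(-61/7)) = -39/26041 - 44394/(-27206/133) = -39/26041 - 44394*(-133/27206) = -39/26041 + 2952201/13603 = 76877735724/354235723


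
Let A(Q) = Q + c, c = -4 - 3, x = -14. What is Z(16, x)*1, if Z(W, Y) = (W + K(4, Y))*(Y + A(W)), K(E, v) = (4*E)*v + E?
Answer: 1020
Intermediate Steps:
K(E, v) = E + 4*E*v (K(E, v) = 4*E*v + E = E + 4*E*v)
c = -7
A(Q) = -7 + Q (A(Q) = Q - 7 = -7 + Q)
Z(W, Y) = (-7 + W + Y)*(4 + W + 16*Y) (Z(W, Y) = (W + 4*(1 + 4*Y))*(Y + (-7 + W)) = (W + (4 + 16*Y))*(-7 + W + Y) = (4 + W + 16*Y)*(-7 + W + Y) = (-7 + W + Y)*(4 + W + 16*Y))
Z(16, x)*1 = (-28 + 16² - 108*(-14) - 3*16 + 16*(-14)² + 17*16*(-14))*1 = (-28 + 256 + 1512 - 48 + 16*196 - 3808)*1 = (-28 + 256 + 1512 - 48 + 3136 - 3808)*1 = 1020*1 = 1020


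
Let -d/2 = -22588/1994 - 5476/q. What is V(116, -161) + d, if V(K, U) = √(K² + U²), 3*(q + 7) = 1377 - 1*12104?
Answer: 52504598/2678939 + 13*√233 ≈ 218.04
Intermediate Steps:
q = -10748/3 (q = -7 + (1377 - 1*12104)/3 = -7 + (1377 - 12104)/3 = -7 + (⅓)*(-10727) = -7 - 10727/3 = -10748/3 ≈ -3582.7)
d = 52504598/2678939 (d = -2*(-22588/1994 - 5476/(-10748/3)) = -2*(-22588*1/1994 - 5476*(-3/10748)) = -2*(-11294/997 + 4107/2687) = -2*(-26252299/2678939) = 52504598/2678939 ≈ 19.599)
V(116, -161) + d = √(116² + (-161)²) + 52504598/2678939 = √(13456 + 25921) + 52504598/2678939 = √39377 + 52504598/2678939 = 13*√233 + 52504598/2678939 = 52504598/2678939 + 13*√233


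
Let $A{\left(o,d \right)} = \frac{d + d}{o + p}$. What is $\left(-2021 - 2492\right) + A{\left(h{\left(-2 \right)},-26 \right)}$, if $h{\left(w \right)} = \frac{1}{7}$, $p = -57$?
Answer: $- \frac{897905}{199} \approx -4512.1$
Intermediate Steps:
$h{\left(w \right)} = \frac{1}{7}$
$A{\left(o,d \right)} = \frac{2 d}{-57 + o}$ ($A{\left(o,d \right)} = \frac{d + d}{o - 57} = \frac{2 d}{-57 + o}$)
$\left(-2021 - 2492\right) + A{\left(h{\left(-2 \right)},-26 \right)} = \left(-2021 - 2492\right) + 2 \left(-26\right) \frac{1}{-57 + \frac{1}{7}} = -4513 + 2 \left(-26\right) \frac{1}{- \frac{398}{7}} = -4513 + 2 \left(-26\right) \left(- \frac{7}{398}\right) = -4513 + \frac{182}{199} = - \frac{897905}{199}$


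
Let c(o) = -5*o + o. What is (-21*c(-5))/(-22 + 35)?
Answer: -420/13 ≈ -32.308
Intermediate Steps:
c(o) = -4*o
(-21*c(-5))/(-22 + 35) = (-(-84)*(-5))/(-22 + 35) = -21*20/13 = -420*1/13 = -420/13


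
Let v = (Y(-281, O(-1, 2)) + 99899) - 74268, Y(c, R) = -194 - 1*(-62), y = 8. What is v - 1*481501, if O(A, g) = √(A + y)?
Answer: -456002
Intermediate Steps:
O(A, g) = √(8 + A) (O(A, g) = √(A + 8) = √(8 + A))
Y(c, R) = -132 (Y(c, R) = -194 + 62 = -132)
v = 25499 (v = (-132 + 99899) - 74268 = 99767 - 74268 = 25499)
v - 1*481501 = 25499 - 1*481501 = 25499 - 481501 = -456002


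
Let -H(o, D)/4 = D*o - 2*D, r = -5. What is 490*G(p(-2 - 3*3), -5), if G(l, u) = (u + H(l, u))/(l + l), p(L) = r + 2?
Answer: 8575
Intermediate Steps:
H(o, D) = 8*D - 4*D*o (H(o, D) = -4*(D*o - 2*D) = -4*(-2*D + D*o) = 8*D - 4*D*o)
p(L) = -3 (p(L) = -5 + 2 = -3)
G(l, u) = (u + 4*u*(2 - l))/(2*l) (G(l, u) = (u + 4*u*(2 - l))/(l + l) = (u + 4*u*(2 - l))/((2*l)) = (u + 4*u*(2 - l))*(1/(2*l)) = (u + 4*u*(2 - l))/(2*l))
490*G(p(-2 - 3*3), -5) = 490*((½)*(-5)*(9 - 4*(-3))/(-3)) = 490*((½)*(-5)*(-⅓)*(9 + 12)) = 490*((½)*(-5)*(-⅓)*21) = 490*(35/2) = 8575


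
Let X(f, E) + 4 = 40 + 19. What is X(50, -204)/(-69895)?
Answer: -11/13979 ≈ -0.00078689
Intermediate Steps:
X(f, E) = 55 (X(f, E) = -4 + (40 + 19) = -4 + 59 = 55)
X(50, -204)/(-69895) = 55/(-69895) = 55*(-1/69895) = -11/13979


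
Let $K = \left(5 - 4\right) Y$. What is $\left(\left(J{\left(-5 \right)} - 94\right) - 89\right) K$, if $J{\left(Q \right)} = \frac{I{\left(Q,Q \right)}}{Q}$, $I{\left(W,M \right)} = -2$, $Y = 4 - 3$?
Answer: $- \frac{913}{5} \approx -182.6$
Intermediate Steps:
$Y = 1$
$J{\left(Q \right)} = - \frac{2}{Q}$
$K = 1$ ($K = \left(5 - 4\right) 1 = 1 \cdot 1 = 1$)
$\left(\left(J{\left(-5 \right)} - 94\right) - 89\right) K = \left(\left(- \frac{2}{-5} - 94\right) - 89\right) 1 = \left(\left(\left(-2\right) \left(- \frac{1}{5}\right) - 94\right) - 89\right) 1 = \left(\left(\frac{2}{5} - 94\right) - 89\right) 1 = \left(- \frac{468}{5} - 89\right) 1 = \left(- \frac{913}{5}\right) 1 = - \frac{913}{5}$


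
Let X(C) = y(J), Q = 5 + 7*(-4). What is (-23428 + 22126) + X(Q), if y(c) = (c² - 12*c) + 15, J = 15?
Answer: -1242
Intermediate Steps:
Q = -23 (Q = 5 - 28 = -23)
y(c) = 15 + c² - 12*c
X(C) = 60 (X(C) = 15 + 15² - 12*15 = 15 + 225 - 180 = 60)
(-23428 + 22126) + X(Q) = (-23428 + 22126) + 60 = -1302 + 60 = -1242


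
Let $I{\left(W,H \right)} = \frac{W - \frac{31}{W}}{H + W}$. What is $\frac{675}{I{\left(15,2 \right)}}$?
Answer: $\frac{172125}{194} \approx 887.24$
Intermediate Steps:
$I{\left(W,H \right)} = \frac{W - \frac{31}{W}}{H + W}$
$\frac{675}{I{\left(15,2 \right)}} = \frac{675}{\frac{1}{15} \frac{1}{2 + 15} \left(-31 + 15^{2}\right)} = \frac{675}{\frac{1}{15} \cdot \frac{1}{17} \left(-31 + 225\right)} = \frac{675}{\frac{1}{15} \cdot \frac{1}{17} \cdot 194} = \frac{675}{\frac{194}{255}} = 675 \cdot \frac{255}{194} = \frac{172125}{194}$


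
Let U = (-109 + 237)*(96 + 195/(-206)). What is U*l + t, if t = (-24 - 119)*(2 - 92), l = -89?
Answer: -110207766/103 ≈ -1.0700e+6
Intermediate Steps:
t = 12870 (t = -143*(-90) = 12870)
U = 1253184/103 (U = 128*(96 + 195*(-1/206)) = 128*(96 - 195/206) = 128*(19581/206) = 1253184/103 ≈ 12167.)
U*l + t = (1253184/103)*(-89) + 12870 = -111533376/103 + 12870 = -110207766/103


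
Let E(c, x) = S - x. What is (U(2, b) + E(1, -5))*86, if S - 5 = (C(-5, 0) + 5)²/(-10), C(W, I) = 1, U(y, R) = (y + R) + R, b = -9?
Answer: -4128/5 ≈ -825.60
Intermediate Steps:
U(y, R) = y + 2*R (U(y, R) = (R + y) + R = y + 2*R)
S = 7/5 (S = 5 + (1 + 5)²/(-10) = 5 + 6²*(-⅒) = 5 + 36*(-⅒) = 5 - 18/5 = 7/5 ≈ 1.4000)
E(c, x) = 7/5 - x
(U(2, b) + E(1, -5))*86 = ((2 + 2*(-9)) + (7/5 - 1*(-5)))*86 = ((2 - 18) + (7/5 + 5))*86 = (-16 + 32/5)*86 = -48/5*86 = -4128/5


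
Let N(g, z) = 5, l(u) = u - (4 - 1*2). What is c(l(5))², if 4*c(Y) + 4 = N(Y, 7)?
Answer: 1/16 ≈ 0.062500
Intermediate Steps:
l(u) = -2 + u (l(u) = u - (4 - 2) = u - 1*2 = u - 2 = -2 + u)
c(Y) = ¼ (c(Y) = -1 + (¼)*5 = -1 + 5/4 = ¼)
c(l(5))² = (¼)² = 1/16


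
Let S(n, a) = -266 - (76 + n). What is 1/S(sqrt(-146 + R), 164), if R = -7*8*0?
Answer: I/(sqrt(146) - 342*I) ≈ -0.0029203 + 0.00010318*I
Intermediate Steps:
R = 0 (R = -56*0 = 0)
S(n, a) = -342 - n (S(n, a) = -266 + (-76 - n) = -342 - n)
1/S(sqrt(-146 + R), 164) = 1/(-342 - sqrt(-146 + 0)) = 1/(-342 - sqrt(-146)) = 1/(-342 - I*sqrt(146))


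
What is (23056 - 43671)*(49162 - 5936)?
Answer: -891103990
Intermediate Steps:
(23056 - 43671)*(49162 - 5936) = -20615*43226 = -891103990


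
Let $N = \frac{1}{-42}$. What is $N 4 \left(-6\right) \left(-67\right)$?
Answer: $- \frac{268}{7} \approx -38.286$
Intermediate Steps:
$N = - \frac{1}{42} \approx -0.02381$
$N 4 \left(-6\right) \left(-67\right) = - \frac{4 \left(-6\right) \left(-67\right)}{42} = - \frac{\left(-24\right) \left(-67\right)}{42} = \left(- \frac{1}{42}\right) 1608 = - \frac{268}{7}$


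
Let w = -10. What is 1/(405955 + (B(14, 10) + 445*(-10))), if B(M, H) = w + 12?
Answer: 1/401507 ≈ 2.4906e-6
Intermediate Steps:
B(M, H) = 2 (B(M, H) = -10 + 12 = 2)
1/(405955 + (B(14, 10) + 445*(-10))) = 1/(405955 + (2 + 445*(-10))) = 1/(405955 + (2 - 4450)) = 1/(405955 - 4448) = 1/401507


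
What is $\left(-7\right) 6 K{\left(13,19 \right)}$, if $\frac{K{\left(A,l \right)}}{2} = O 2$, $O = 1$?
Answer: $-168$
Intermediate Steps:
$K{\left(A,l \right)} = 4$ ($K{\left(A,l \right)} = 2 \cdot 1 \cdot 2 = 2 \cdot 2 = 4$)
$\left(-7\right) 6 K{\left(13,19 \right)} = \left(-7\right) 6 \cdot 4 = \left(-42\right) 4 = -168$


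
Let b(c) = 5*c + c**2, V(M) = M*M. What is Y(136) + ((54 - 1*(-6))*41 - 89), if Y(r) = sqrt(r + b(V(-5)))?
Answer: 2371 + sqrt(886) ≈ 2400.8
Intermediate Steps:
V(M) = M**2
b(c) = c**2 + 5*c
Y(r) = sqrt(750 + r) (Y(r) = sqrt(r + (-5)**2*(5 + (-5)**2)) = sqrt(r + 25*(5 + 25)) = sqrt(r + 25*30) = sqrt(r + 750) = sqrt(750 + r))
Y(136) + ((54 - 1*(-6))*41 - 89) = sqrt(750 + 136) + ((54 - 1*(-6))*41 - 89) = sqrt(886) + ((54 + 6)*41 - 89) = sqrt(886) + (60*41 - 89) = sqrt(886) + (2460 - 89) = sqrt(886) + 2371 = 2371 + sqrt(886)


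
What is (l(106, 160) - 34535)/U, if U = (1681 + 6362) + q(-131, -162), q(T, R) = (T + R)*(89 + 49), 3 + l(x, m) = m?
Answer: 34378/32391 ≈ 1.0613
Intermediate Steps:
l(x, m) = -3 + m
q(T, R) = 138*R + 138*T (q(T, R) = (R + T)*138 = 138*R + 138*T)
U = -32391 (U = (1681 + 6362) + (138*(-162) + 138*(-131)) = 8043 + (-22356 - 18078) = 8043 - 40434 = -32391)
(l(106, 160) - 34535)/U = ((-3 + 160) - 34535)/(-32391) = (157 - 34535)*(-1/32391) = -34378*(-1/32391) = 34378/32391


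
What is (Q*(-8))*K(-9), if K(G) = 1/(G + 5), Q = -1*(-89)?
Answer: 178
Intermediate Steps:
Q = 89
K(G) = 1/(5 + G)
(Q*(-8))*K(-9) = (89*(-8))/(5 - 9) = -712/(-4) = -712*(-1/4) = 178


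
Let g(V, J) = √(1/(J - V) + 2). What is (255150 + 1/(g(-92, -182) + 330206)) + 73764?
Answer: 3227712093441948294/9813240219061 - 3*√1790/9813240219061 ≈ 3.2891e+5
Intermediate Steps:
g(V, J) = √(2 + 1/(J - V))
(255150 + 1/(g(-92, -182) + 330206)) + 73764 = (255150 + 1/(√((1 - 2*(-92) + 2*(-182))/(-182 - 1*(-92))) + 330206)) + 73764 = (255150 + 1/(√((1 + 184 - 364)/(-182 + 92)) + 330206)) + 73764 = (255150 + 1/(√(-179/(-90)) + 330206)) + 73764 = (255150 + 1/(√(-1/90*(-179)) + 330206)) + 73764 = (255150 + 1/(√(179/90) + 330206)) + 73764 = (255150 + 1/(√1790/30 + 330206)) + 73764 = (255150 + 1/(330206 + √1790/30)) + 73764 = 328914 + 1/(330206 + √1790/30)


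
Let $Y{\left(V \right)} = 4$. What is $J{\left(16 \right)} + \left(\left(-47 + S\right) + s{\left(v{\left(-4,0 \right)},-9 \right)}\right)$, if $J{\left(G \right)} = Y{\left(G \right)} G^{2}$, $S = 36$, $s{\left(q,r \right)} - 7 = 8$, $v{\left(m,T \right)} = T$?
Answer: $1028$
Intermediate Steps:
$s{\left(q,r \right)} = 15$ ($s{\left(q,r \right)} = 7 + 8 = 15$)
$J{\left(G \right)} = 4 G^{2}$
$J{\left(16 \right)} + \left(\left(-47 + S\right) + s{\left(v{\left(-4,0 \right)},-9 \right)}\right) = 4 \cdot 16^{2} + \left(\left(-47 + 36\right) + 15\right) = 4 \cdot 256 + \left(-11 + 15\right) = 1024 + 4 = 1028$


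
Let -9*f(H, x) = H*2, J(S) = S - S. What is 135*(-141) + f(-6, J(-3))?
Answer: -57101/3 ≈ -19034.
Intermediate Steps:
J(S) = 0
f(H, x) = -2*H/9 (f(H, x) = -H*2/9 = -2*H/9)
135*(-141) + f(-6, J(-3)) = 135*(-141) - 2/9*(-6) = -19035 + 4/3 = -57101/3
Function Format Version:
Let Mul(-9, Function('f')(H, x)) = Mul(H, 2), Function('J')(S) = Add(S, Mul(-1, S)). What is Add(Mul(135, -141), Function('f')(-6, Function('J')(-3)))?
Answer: Rational(-57101, 3) ≈ -19034.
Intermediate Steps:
Function('J')(S) = 0
Function('f')(H, x) = Mul(Rational(-2, 9), H) (Function('f')(H, x) = Mul(Rational(-1, 9), Mul(H, 2)) = Mul(Rational(-1, 9), Mul(2, H)) = Mul(Rational(-2, 9), H))
Add(Mul(135, -141), Function('f')(-6, Function('J')(-3))) = Add(Mul(135, -141), Mul(Rational(-2, 9), -6)) = Add(-19035, Rational(4, 3)) = Rational(-57101, 3)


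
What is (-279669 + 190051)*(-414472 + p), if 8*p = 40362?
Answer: 73384012963/2 ≈ 3.6692e+10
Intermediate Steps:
p = 20181/4 (p = (1/8)*40362 = 20181/4 ≈ 5045.3)
(-279669 + 190051)*(-414472 + p) = (-279669 + 190051)*(-414472 + 20181/4) = -89618*(-1637707/4) = 73384012963/2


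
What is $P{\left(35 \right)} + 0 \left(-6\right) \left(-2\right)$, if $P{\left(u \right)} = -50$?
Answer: $-50$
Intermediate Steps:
$P{\left(35 \right)} + 0 \left(-6\right) \left(-2\right) = -50 + 0 \left(-6\right) \left(-2\right) = -50 + 0 \left(-2\right) = -50 + 0 = -50$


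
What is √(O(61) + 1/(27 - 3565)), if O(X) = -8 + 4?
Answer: I*√50073314/3538 ≈ 2.0001*I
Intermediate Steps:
O(X) = -4
√(O(61) + 1/(27 - 3565)) = √(-4 + 1/(27 - 3565)) = √(-4 + 1/(-3538)) = √(-4 - 1/3538) = √(-14153/3538) = I*√50073314/3538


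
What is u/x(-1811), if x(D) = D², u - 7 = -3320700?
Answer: -3320693/3279721 ≈ -1.0125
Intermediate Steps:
u = -3320693 (u = 7 - 3320700 = -3320693)
u/x(-1811) = -3320693/((-1811)²) = -3320693/3279721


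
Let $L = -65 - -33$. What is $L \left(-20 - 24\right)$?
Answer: $1408$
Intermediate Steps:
$L = -32$ ($L = -65 + 33 = -32$)
$L \left(-20 - 24\right) = - 32 \left(-20 - 24\right) = \left(-32\right) \left(-44\right) = 1408$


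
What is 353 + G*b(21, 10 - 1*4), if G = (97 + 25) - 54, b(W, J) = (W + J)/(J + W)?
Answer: 421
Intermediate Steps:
b(W, J) = 1 (b(W, J) = (J + W)/(J + W) = 1)
G = 68 (G = 122 - 54 = 68)
353 + G*b(21, 10 - 1*4) = 353 + 68*1 = 353 + 68 = 421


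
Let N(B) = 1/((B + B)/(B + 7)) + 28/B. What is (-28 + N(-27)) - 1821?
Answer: -5549/3 ≈ -1849.7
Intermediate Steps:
N(B) = 28/B + (7 + B)/(2*B) (N(B) = 1/((2*B)/(7 + B)) + 28/B = 1/(2*B/(7 + B)) + 28/B = 1*((7 + B)/(2*B)) + 28/B = (7 + B)/(2*B) + 28/B = 28/B + (7 + B)/(2*B))
(-28 + N(-27)) - 1821 = (-28 + (½)*(63 - 27)/(-27)) - 1821 = (-28 + (½)*(-1/27)*36) - 1821 = (-28 - ⅔) - 1821 = -86/3 - 1821 = -5549/3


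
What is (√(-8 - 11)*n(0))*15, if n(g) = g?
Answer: 0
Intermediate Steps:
(√(-8 - 11)*n(0))*15 = (√(-8 - 11)*0)*15 = (√(-19)*0)*15 = ((I*√19)*0)*15 = 0*15 = 0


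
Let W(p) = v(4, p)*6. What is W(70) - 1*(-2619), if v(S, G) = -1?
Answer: 2613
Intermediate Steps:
W(p) = -6 (W(p) = -1*6 = -6)
W(70) - 1*(-2619) = -6 - 1*(-2619) = -6 + 2619 = 2613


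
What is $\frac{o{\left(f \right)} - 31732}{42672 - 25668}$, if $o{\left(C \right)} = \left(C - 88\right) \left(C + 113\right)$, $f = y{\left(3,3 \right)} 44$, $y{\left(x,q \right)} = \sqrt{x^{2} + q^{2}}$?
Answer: $- \frac{569}{1417} + \frac{275 \sqrt{2}}{1417} \approx -0.12709$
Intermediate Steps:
$y{\left(x,q \right)} = \sqrt{q^{2} + x^{2}}$
$f = 132 \sqrt{2}$ ($f = \sqrt{3^{2} + 3^{2}} \cdot 44 = \sqrt{9 + 9} \cdot 44 = \sqrt{18} \cdot 44 = 3 \sqrt{2} \cdot 44 = 132 \sqrt{2} \approx 186.68$)
$o{\left(C \right)} = \left(-88 + C\right) \left(113 + C\right)$
$\frac{o{\left(f \right)} - 31732}{42672 - 25668} = \frac{\left(-9944 + \left(132 \sqrt{2}\right)^{2} + 25 \cdot 132 \sqrt{2}\right) - 31732}{42672 - 25668} = \frac{\left(-9944 + 34848 + 3300 \sqrt{2}\right) - 31732}{17004} = \left(\left(24904 + 3300 \sqrt{2}\right) - 31732\right) \frac{1}{17004} = \left(-6828 + 3300 \sqrt{2}\right) \frac{1}{17004} = - \frac{569}{1417} + \frac{275 \sqrt{2}}{1417}$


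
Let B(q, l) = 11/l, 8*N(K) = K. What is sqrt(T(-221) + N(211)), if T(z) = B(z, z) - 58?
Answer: I*sqrt(24752442)/884 ≈ 5.628*I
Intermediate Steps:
N(K) = K/8
T(z) = -58 + 11/z (T(z) = 11/z - 58 = -58 + 11/z)
sqrt(T(-221) + N(211)) = sqrt((-58 + 11/(-221)) + (1/8)*211) = sqrt((-58 + 11*(-1/221)) + 211/8) = sqrt((-58 - 11/221) + 211/8) = sqrt(-12829/221 + 211/8) = sqrt(-56001/1768) = I*sqrt(24752442)/884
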